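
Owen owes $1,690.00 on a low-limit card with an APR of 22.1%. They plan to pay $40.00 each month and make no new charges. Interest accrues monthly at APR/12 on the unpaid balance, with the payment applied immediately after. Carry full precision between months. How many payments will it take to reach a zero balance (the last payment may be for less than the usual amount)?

83 months

Monthly rate r = 22.1%/12 = 1.84167% = 0.0184167.
Recurrence: B ← B·(1+r) − $40.00.
Month 1: interest $31.12; balance after payment $1,681.12.
Month 2: interest $30.96; balance after payment $1,672.08.
Closed form: n = −ln(1 − rB₀/P)/ln(1+r) = −ln(0.2219)/ln(1.01842) ≈ 82.500, so the balance reaches zero during payment 83.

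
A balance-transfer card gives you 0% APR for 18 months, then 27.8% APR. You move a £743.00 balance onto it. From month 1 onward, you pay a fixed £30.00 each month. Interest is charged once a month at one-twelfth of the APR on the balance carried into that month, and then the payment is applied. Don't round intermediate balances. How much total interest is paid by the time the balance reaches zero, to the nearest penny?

Promo months 1–18 at r₀ = 0%/12 = 0; months 19+ at r₁ = 27.8%/12 = 0.0231667.
After month 18 (no interest yet): B = £743.00 − 18·£30.00 = £203.00.
Then at r₁ with £30.00/mo: n₂ = −ln(1 − r₁·B/P)/ln(1+r₁) ≈ 7.44 → 8 more payments.
Total paid = 25·£30.00 + £13.43 = £763.43; interest = £763.43 − £743.00 = £20.43.

£20.43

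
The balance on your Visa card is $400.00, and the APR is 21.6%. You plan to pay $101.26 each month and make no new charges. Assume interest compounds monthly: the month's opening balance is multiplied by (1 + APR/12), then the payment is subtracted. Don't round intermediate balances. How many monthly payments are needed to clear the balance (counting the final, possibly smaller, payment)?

Monthly rate r = 21.6%/12 = 1.8% = 0.018.
Recurrence: B ← B·(1+r) − $101.26.
Month 1: interest $7.20; balance after payment $305.94.
Month 2: interest $5.51; balance after payment $210.19.
Month 3: interest $3.78; balance after payment $112.71.
Month 4: interest $2.03; balance after payment $13.48.
Month 5: interest $0.24; balance after payment $0.00.

5 payments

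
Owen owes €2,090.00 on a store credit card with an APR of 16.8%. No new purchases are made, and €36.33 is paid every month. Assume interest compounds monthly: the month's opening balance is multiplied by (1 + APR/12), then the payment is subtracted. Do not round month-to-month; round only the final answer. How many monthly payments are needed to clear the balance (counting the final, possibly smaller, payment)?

Monthly rate r = 16.8%/12 = 1.4% = 0.014.
Recurrence: B ← B·(1+r) − €36.33.
Month 1: interest €29.26; balance after payment €2,082.93.
Month 2: interest €29.16; balance after payment €2,075.76.
Closed form: n = −ln(1 − rB₀/P)/ln(1+r) = −ln(0.19461)/ln(1.014) ≈ 117.730, so the balance reaches zero during payment 118.

118 months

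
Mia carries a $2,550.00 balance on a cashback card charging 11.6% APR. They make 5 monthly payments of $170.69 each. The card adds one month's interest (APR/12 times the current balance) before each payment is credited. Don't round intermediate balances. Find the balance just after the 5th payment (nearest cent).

Monthly rate r = 11.6%/12 = 0.966667% = 0.00966667.
Each month: B ← B·(1+r) − $170.69.
Month 1: interest $24.65; balance after payment $2,403.96.
Month 2: interest $23.24; balance after payment $2,256.51.
Month 3: interest $21.81; balance after payment $2,107.63.
Month 4: interest $20.37; balance after payment $1,957.31.
Month 5: interest $18.92; balance after payment $1,805.55.

$1,805.55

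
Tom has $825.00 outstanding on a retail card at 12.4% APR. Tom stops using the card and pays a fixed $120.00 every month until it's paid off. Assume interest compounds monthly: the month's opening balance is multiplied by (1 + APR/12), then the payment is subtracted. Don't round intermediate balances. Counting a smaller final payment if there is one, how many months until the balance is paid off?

8 payments

Monthly rate r = 12.4%/12 = 1.03333% = 0.0103333.
Recurrence: B ← B·(1+r) − $120.00.
Month 1: interest $8.53; balance after payment $713.52.
Month 2: interest $7.37; balance after payment $600.90.
Closed form: n = −ln(1 − rB₀/P)/ln(1+r) = −ln(0.92896)/ln(1.01033) ≈ 7.168, so the balance reaches zero during payment 8.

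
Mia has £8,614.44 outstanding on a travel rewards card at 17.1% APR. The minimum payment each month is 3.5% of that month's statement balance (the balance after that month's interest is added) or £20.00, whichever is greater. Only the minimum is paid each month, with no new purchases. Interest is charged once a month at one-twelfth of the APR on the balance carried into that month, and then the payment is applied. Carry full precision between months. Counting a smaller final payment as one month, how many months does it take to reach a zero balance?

164 months

Monthly rate r = 17.1%/12 = 1.425% = 0.01425.
While 3.5% of the post-interest balance exceeds £20.00, each month B ← (B·(1+r))·(1 − 0.035), i.e. B shrinks by the factor (1+r)·0.965 = 0.97875.
This holds for months 1–127. Entering month 128 the balance is £563.14; 3.5% of the post-interest balance is now below £20.00, so the flat £20.00 minimum applies from here.
From month 128 a fixed £20.00 at rate r clears £563.14 in 37 more payments. Total: 127 + 37 = 164 months.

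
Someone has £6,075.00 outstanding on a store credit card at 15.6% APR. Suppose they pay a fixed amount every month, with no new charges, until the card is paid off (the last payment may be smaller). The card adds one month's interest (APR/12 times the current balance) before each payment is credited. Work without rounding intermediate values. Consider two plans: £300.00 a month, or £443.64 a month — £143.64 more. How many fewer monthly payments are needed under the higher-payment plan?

8 fewer payments

Monthly rate r = 15.6%/12 = 1.3% = 0.013.
At £300.00/mo: n = ⌈−ln(1 − rB₀/P)/ln(1+r)⌉ = 24 payments (last £196.32); total interest = total paid − £6,075.00 = £1,021.32.
At £443.64/mo: 16 payments (last £79.11); total interest £658.71.
Payments saved = 24 − 16 = 8.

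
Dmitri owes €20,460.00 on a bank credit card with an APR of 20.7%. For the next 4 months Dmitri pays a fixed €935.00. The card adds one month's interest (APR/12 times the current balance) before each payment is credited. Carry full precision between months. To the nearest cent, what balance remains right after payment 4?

€18,070.80

Monthly rate r = 20.7%/12 = 1.725% = 0.01725.
Each month: B ← B·(1+r) − €935.00.
Month 1: interest €352.93; balance after payment €19,877.94.
Month 2: interest €342.89; balance after payment €19,285.83.
Month 3: interest €332.68; balance after payment €18,683.51.
Month 4: interest €322.29; balance after payment €18,070.80.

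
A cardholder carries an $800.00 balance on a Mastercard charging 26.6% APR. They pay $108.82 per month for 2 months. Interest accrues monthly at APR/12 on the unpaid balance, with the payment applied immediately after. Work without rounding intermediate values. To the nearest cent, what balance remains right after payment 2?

$615.81

Monthly rate r = 26.6%/12 = 2.21667% = 0.0221667.
Each month: B ← B·(1+r) − $108.82.
Month 1: interest $17.73; balance after payment $708.91.
Month 2: interest $15.71; balance after payment $615.81.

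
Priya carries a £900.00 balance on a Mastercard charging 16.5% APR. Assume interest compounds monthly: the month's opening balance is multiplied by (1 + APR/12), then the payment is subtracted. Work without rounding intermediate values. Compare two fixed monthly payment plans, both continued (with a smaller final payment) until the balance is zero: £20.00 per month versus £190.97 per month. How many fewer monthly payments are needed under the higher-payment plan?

66 fewer payments

Monthly rate r = 16.5%/12 = 1.375% = 0.01375.
At £20.00/mo: n = ⌈−ln(1 − rB₀/P)/ln(1+r)⌉ = 71 payments (last £12.27); total interest = total paid − £900.00 = £512.27.
At £190.97/mo: 5 payments (last £173.10); total interest £36.98.
Payments saved = 71 − 5 = 66.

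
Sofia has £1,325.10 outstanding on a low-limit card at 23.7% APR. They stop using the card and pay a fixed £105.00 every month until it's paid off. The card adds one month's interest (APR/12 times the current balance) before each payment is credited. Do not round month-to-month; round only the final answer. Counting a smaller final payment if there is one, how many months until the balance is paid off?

15 payments

Monthly rate r = 23.7%/12 = 1.975% = 0.01975.
Recurrence: B ← B·(1+r) − £105.00.
Month 1: interest £26.17; balance after payment £1,246.27.
Month 2: interest £24.61; balance after payment £1,165.88.
Closed form: n = −ln(1 − rB₀/P)/ln(1+r) = −ln(0.75076)/ln(1.01975) ≈ 14.658, so the balance reaches zero during payment 15.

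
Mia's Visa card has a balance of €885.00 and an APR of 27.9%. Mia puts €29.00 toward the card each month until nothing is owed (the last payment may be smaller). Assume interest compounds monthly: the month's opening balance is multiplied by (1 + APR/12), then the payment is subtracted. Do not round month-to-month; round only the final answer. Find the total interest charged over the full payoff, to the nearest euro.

€675

Monthly rate r = 27.9%/12 = 2.325% = 0.02325.
Payoff takes n = ⌈−ln(1 − rB₀/P)/ln(1+r)⌉ = ⌈53.787⌉ = 54 payments; the last is €22.89.
Total paid = 53·€29.00 + €22.89 = €1,559.89.
Total interest = total paid − principal = €1,559.89 − €885.00 = €674.89.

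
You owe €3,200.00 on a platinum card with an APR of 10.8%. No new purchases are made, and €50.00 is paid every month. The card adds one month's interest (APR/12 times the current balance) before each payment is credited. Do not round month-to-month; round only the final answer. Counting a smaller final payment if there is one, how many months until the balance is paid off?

96 months

Monthly rate r = 10.8%/12 = 0.9% = 0.009.
Recurrence: B ← B·(1+r) − €50.00.
Month 1: interest €28.80; balance after payment €3,178.80.
Month 2: interest €28.61; balance after payment €3,157.41.
Closed form: n = −ln(1 − rB₀/P)/ln(1+r) = −ln(0.424)/ln(1.009) ≈ 95.764, so the balance reaches zero during payment 96.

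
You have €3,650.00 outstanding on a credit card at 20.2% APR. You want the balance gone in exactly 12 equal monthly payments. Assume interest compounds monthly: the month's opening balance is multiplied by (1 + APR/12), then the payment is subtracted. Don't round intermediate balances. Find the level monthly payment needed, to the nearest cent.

Monthly rate r = 20.2%/12 = 1.68333% = 0.0168333.
Level-payment amortization: P = B₀·r / (1 − (1+r)^(−n)) = 3650.00·0.0168333 / (1 − 1.01683^(−12)).
Denominator 1 − (1+r)^(−12) = 0.181530115.
P = 61.4417 / 0.181530115 ≈ 338.47.

€338.47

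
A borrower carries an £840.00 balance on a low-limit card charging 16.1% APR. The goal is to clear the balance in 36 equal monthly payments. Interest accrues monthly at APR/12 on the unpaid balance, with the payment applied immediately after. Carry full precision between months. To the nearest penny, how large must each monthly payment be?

Monthly rate r = 16.1%/12 = 1.34167% = 0.0134167.
Level-payment amortization: P = B₀·r / (1 − (1+r)^(−n)) = 840.00·0.0134167 / (1 − 1.01342^(−36)).
Denominator 1 − (1+r)^(−36) = 0.381085763.
P = 11.27 / 0.381085763 ≈ 29.57.

£29.57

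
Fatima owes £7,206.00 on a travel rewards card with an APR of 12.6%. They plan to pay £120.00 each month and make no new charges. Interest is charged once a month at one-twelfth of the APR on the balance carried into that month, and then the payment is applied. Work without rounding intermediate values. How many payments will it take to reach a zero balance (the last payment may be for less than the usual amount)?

Monthly rate r = 12.6%/12 = 1.05% = 0.0105.
Recurrence: B ← B·(1+r) − £120.00.
Month 1: interest £75.66; balance after payment £7,161.66.
Month 2: interest £75.20; balance after payment £7,116.86.
Closed form: n = −ln(1 − rB₀/P)/ln(1+r) = −ln(0.36947)/ln(1.0105) ≈ 95.323, so the balance reaches zero during payment 96.

96 payments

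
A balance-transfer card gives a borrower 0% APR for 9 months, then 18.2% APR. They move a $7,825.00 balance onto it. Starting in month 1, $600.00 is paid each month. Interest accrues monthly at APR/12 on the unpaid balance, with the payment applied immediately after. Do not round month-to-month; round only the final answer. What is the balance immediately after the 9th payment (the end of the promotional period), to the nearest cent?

Promo months 1–9 at r₀ = 0%/12 = 0; months 10+ at r₁ = 18.2%/12 = 0.0151667.
After month 9 (no interest yet): B = $7,825.00 − 9·$600.00 = $2,425.00.

$2,425.00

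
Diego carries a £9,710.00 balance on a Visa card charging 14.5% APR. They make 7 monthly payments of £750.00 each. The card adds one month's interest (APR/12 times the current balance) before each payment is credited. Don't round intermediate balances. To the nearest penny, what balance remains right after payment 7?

£5,117.49

Monthly rate r = 14.5%/12 = 1.20833% = 0.0120833.
Each month: B ← B·(1+r) − £750.00.
Month 1: interest £117.33; balance after payment £9,077.33.
Month 2: interest £109.68; balance after payment £8,437.01.
Month 3: interest £101.95; balance after payment £7,788.96.
Month 4: interest £94.12; balance after payment £7,133.08.
Month 5: interest £86.19; balance after payment £6,469.27.
Month 6: interest £78.17; balance after payment £5,797.44.
Month 7: interest £70.05; balance after payment £5,117.49.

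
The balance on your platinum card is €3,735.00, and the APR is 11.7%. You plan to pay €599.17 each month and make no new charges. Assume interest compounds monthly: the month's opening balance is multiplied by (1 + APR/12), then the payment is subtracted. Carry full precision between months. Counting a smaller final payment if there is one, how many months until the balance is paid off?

Monthly rate r = 11.7%/12 = 0.975% = 0.00975.
Recurrence: B ← B·(1+r) − €599.17.
Month 1: interest €36.42; balance after payment €3,172.25.
Month 2: interest €30.93; balance after payment €2,604.01.
Closed form: n = −ln(1 − rB₀/P)/ln(1+r) = −ln(0.93922)/ln(1.00975) ≈ 6.462, so the balance reaches zero during payment 7.

7 months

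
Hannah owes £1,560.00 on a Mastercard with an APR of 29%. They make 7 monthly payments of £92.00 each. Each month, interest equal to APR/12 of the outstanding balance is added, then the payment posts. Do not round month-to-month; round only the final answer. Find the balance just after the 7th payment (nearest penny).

Monthly rate r = 29%/12 = 2.41667% = 0.0241667.
Each month: B ← B·(1+r) − £92.00.
Month 1: interest £37.70; balance after payment £1,505.70.
Month 2: interest £36.39; balance after payment £1,450.09.
Month 3: interest £35.04; balance after payment £1,393.13.
Month 4: interest £33.67; balance after payment £1,334.80.
Month 5: interest £32.26; balance after payment £1,275.06.
Month 6: interest £30.81; balance after payment £1,213.87.
Month 7: interest £29.34; balance after payment £1,151.21.

£1,151.21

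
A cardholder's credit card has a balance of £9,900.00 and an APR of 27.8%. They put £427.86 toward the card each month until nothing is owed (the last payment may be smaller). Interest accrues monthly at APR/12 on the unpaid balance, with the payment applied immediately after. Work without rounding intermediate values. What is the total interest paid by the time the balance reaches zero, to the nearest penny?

£4,448.10

Monthly rate r = 27.8%/12 = 2.31667% = 0.0231667.
Payoff takes n = ⌈−ln(1 − rB₀/P)/ln(1+r)⌉ = ⌈33.532⌉ = 34 payments; the last is £228.72.
Total paid = 33·£427.86 + £228.72 = £14,348.10.
Total interest = total paid − principal = £14,348.10 − £9,900.00 = £4,448.10.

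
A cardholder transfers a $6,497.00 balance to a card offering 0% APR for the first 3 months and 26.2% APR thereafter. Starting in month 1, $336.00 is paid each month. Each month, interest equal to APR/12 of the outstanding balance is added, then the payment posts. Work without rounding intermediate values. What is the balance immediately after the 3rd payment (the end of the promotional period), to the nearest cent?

Promo months 1–3 at r₀ = 0%/12 = 0; months 4+ at r₁ = 26.2%/12 = 0.0218333.
After month 3 (no interest yet): B = $6,497.00 − 3·$336.00 = $5,489.00.

$5,489.00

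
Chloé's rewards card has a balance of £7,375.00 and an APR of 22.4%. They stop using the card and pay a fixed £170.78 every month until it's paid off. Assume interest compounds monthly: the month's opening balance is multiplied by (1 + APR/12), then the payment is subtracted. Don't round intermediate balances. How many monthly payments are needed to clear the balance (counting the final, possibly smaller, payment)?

Monthly rate r = 22.4%/12 = 1.86667% = 0.0186667.
Recurrence: B ← B·(1+r) − £170.78.
Month 1: interest £137.67; balance after payment £7,341.89.
Month 2: interest £137.05; balance after payment £7,308.16.
Closed form: n = −ln(1 − rB₀/P)/ln(1+r) = −ln(0.19389)/ln(1.01867) ≈ 88.698, so the balance reaches zero during payment 89.

89 months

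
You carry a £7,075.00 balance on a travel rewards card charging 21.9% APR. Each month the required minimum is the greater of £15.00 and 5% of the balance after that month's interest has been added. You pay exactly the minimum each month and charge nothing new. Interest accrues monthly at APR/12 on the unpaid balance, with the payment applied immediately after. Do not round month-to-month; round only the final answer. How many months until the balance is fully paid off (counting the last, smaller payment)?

Monthly rate r = 21.9%/12 = 1.825% = 0.01825.
While 5% of the post-interest balance exceeds £15.00, each month B ← (B·(1+r))·(1 − 0.05), i.e. B shrinks by the factor (1+r)·0.95 = 0.96734.
This holds for months 1–96. Entering month 97 the balance is £291.89; 5% of the post-interest balance is now below £15.00, so the flat £15.00 minimum applies from here.
From month 97 a fixed £15.00 at rate r clears £291.89 in 25 more payments. Total: 96 + 25 = 121 months.

121 months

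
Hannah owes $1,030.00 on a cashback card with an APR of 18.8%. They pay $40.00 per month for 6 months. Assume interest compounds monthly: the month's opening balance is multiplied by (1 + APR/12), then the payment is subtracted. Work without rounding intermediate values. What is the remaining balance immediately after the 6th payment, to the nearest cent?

$881.09

Monthly rate r = 18.8%/12 = 1.56667% = 0.0156667.
Each month: B ← B·(1+r) − $40.00.
Month 1: interest $16.14; balance after payment $1,006.14.
Month 2: interest $15.76; balance after payment $981.90.
Month 3: interest $15.38; balance after payment $957.28.
Month 4: interest $15.00; balance after payment $932.28.
Month 5: interest $14.61; balance after payment $906.89.
Month 6: interest $14.21; balance after payment $881.09.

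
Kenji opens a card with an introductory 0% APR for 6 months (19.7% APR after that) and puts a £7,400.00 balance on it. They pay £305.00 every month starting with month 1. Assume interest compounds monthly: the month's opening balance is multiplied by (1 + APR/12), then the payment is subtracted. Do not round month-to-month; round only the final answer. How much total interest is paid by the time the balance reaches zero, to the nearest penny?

£1,105.85

Promo months 1–6 at r₀ = 0%/12 = 0; months 7+ at r₁ = 19.7%/12 = 0.0164167.
After month 6 (no interest yet): B = £7,400.00 − 6·£305.00 = £5,570.00.
Then at r₁ with £305.00/mo: n₂ = −ln(1 − r₁·B/P)/ln(1+r₁) ≈ 21.89 → 22 more payments.
Total paid = 27·£305.00 + £270.85 = £8,505.85; interest = £8,505.85 − £7,400.00 = £1,105.85.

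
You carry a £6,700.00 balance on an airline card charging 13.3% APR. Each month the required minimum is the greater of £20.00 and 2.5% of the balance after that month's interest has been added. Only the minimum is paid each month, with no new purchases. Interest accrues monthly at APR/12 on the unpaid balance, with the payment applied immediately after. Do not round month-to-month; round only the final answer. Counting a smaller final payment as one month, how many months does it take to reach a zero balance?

Monthly rate r = 13.3%/12 = 1.10833% = 0.0110833.
While 2.5% of the post-interest balance exceeds £20.00, each month B ← (B·(1+r))·(1 − 0.025), i.e. B shrinks by the factor (1+r)·0.975 = 0.98581.
This holds for months 1–150. Entering month 151 the balance is £784.89; 2.5% of the post-interest balance is now below £20.00, so the flat £20.00 minimum applies from here.
From month 151 a fixed £20.00 at rate r clears £784.89 in 52 more payments. Total: 150 + 52 = 202 months.

202 months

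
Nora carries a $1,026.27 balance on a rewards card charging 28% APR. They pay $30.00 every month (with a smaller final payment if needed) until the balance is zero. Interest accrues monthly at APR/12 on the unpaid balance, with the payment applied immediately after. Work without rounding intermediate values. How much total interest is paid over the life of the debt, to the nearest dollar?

$1,056

Monthly rate r = 28%/12 = 2.33333% = 0.0233333.
Payoff takes n = ⌈−ln(1 − rB₀/P)/ln(1+r)⌉ = ⌈69.391⌉ = 70 payments; the last is $11.82.
Total paid = 69·$30.00 + $11.82 = $2,081.82.
Total interest = total paid − principal = $2,081.82 − $1,026.27 = $1,055.55.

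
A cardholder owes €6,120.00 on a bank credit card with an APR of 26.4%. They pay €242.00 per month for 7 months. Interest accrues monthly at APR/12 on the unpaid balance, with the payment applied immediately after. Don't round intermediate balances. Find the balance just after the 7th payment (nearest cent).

€5,317.02

Monthly rate r = 26.4%/12 = 2.2% = 0.022.
Each month: B ← B·(1+r) − €242.00.
Month 1: interest €134.64; balance after payment €6,012.64.
Month 2: interest €132.28; balance after payment €5,902.92.
Month 3: interest €129.86; balance after payment €5,790.78.
Month 4: interest €127.40; balance after payment €5,676.18.
Month 5: interest €124.88; balance after payment €5,559.06.
Month 6: interest €122.30; balance after payment €5,439.35.
Month 7: interest €119.67; balance after payment €5,317.02.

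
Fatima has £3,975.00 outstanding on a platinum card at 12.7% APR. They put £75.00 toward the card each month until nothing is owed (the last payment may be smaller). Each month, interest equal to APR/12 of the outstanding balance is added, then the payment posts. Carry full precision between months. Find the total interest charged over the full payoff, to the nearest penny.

£1,888.62

Monthly rate r = 12.7%/12 = 1.05833% = 0.0105833.
Payoff takes n = ⌈−ln(1 − rB₀/P)/ln(1+r)⌉ = ⌈78.181⌉ = 79 payments; the last is £13.62.
Total paid = 78·£75.00 + £13.62 = £5,863.62.
Total interest = total paid − principal = £5,863.62 − £3,975.00 = £1,888.62.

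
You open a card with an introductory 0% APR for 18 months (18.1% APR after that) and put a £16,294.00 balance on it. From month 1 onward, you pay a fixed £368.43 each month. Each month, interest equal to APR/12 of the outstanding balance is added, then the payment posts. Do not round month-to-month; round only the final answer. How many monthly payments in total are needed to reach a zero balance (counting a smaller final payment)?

52 payments

Promo months 1–18 at r₀ = 0%/12 = 0; months 19+ at r₁ = 18.1%/12 = 0.0150833.
After month 18 (no interest yet): B = £16,294.00 − 18·£368.43 = £9,662.26.
Then at r₁ with £368.43/mo: n₂ = −ln(1 − r₁·B/P)/ln(1+r₁) ≈ 33.63 → 34 more payments.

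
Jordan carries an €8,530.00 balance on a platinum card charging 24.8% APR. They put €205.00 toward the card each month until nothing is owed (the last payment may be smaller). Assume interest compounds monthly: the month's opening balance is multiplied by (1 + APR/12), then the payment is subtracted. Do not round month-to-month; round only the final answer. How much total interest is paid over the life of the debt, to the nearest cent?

Monthly rate r = 24.8%/12 = 2.06667% = 0.0206667.
Payoff takes n = ⌈−ln(1 − rB₀/P)/ln(1+r)⌉ = ⌈96.091⌉ = 97 payments; the last is €18.93.
Total paid = 96·€205.00 + €18.93 = €19,698.93.
Total interest = total paid − principal = €19,698.93 − €8,530.00 = €11,168.93.

€11,168.93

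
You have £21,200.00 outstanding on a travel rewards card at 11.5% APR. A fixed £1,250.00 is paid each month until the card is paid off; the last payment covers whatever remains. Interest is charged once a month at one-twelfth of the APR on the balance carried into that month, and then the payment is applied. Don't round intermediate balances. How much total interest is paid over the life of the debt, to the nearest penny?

£2,047.83

Monthly rate r = 11.5%/12 = 0.958333% = 0.00958333.
Payoff takes n = ⌈−ln(1 − rB₀/P)/ln(1+r)⌉ = ⌈18.597⌉ = 19 payments; the last is £747.83.
Total paid = 18·£1,250.00 + £747.83 = £23,247.83.
Total interest = total paid − principal = £23,247.83 − £21,200.00 = £2,047.83.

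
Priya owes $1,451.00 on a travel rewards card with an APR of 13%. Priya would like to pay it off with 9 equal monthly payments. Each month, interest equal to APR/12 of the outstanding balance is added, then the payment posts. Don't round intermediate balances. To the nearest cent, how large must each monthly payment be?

Monthly rate r = 13%/12 = 1.08333% = 0.0108333.
Level-payment amortization: P = B₀·r / (1 − (1+r)^(−n)) = 1451.00·0.0108333 / (1 − 1.01083^(−9)).
Denominator 1 − (1+r)^(−9) = 0.0924219023.
P = 15.7192 / 0.0924219023 ≈ 170.08.

$170.08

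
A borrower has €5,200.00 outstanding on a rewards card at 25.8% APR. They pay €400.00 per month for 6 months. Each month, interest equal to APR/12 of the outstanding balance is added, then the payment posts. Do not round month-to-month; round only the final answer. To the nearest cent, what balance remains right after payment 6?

Monthly rate r = 25.8%/12 = 2.15% = 0.0215.
Each month: B ← B·(1+r) − €400.00.
Month 1: interest €111.80; balance after payment €4,911.80.
Month 2: interest €105.60; balance after payment €4,617.40.
Month 3: interest €99.27; balance after payment €4,316.68.
Month 4: interest €92.81; balance after payment €4,009.49.
Month 5: interest €86.20; balance after payment €3,695.69.
Month 6: interest €79.46; balance after payment €3,375.15.

€3,375.15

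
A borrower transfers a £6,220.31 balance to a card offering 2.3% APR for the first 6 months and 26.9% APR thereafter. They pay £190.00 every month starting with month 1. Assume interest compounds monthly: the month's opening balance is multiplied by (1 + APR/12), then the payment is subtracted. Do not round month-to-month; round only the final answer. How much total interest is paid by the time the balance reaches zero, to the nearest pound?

Promo months 1–6 at r₀ = 2.3%/12 = 0.00191667; months 7+ at r₁ = 26.9%/12 = 0.0224167.
After month 6: iterate B ← B·(1+r₀) − £190.00 for 6 months → £5,146.71.
Then at r₁ with £190.00/mo: n₂ = −ln(1 − r₁·B/P)/ln(1+r₁) ≈ 42.15 → 43 more payments.
Total paid = 48·£190.00 + £29.48 = £9,149.48; interest = £9,149.48 − £6,220.31 = £2,929.17.

£2,929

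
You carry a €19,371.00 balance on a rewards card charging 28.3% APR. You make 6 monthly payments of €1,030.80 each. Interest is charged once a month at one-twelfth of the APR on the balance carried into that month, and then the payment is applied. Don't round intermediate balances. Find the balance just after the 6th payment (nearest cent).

€15,717.66

Monthly rate r = 28.3%/12 = 2.35833% = 0.0235833.
Each month: B ← B·(1+r) − €1,030.80.
Month 1: interest €456.83; balance after payment €18,797.03.
Month 2: interest €443.30; balance after payment €18,209.53.
Month 3: interest €429.44; balance after payment €17,608.17.
Month 4: interest €415.26; balance after payment €16,992.63.
Month 5: interest €400.74; balance after payment €16,362.57.
Month 6: interest €385.88; balance after payment €15,717.66.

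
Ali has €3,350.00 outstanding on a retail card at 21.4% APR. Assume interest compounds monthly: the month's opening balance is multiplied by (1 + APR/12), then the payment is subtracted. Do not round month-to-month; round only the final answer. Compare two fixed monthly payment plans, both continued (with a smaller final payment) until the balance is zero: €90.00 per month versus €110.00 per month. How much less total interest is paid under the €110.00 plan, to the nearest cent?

Monthly rate r = 21.4%/12 = 1.78333% = 0.0178333.
At €90.00/mo: n = ⌈−ln(1 − rB₀/P)/ln(1+r)⌉ = 62 payments (last €60.21); total interest = total paid − €3,350.00 = €2,200.21.
At €110.00/mo: 45 payments (last €34.76); total interest €1,524.76.
Interest saved = €2,200.21 − €1,524.76 = €675.45.

€675.45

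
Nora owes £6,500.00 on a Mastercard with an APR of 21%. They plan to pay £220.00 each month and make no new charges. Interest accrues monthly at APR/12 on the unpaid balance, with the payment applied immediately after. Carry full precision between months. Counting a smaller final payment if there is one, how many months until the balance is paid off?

42 months

Monthly rate r = 21%/12 = 1.75% = 0.0175.
Recurrence: B ← B·(1+r) − £220.00.
Month 1: interest £113.75; balance after payment £6,393.75.
Month 2: interest £111.89; balance after payment £6,285.64.
Closed form: n = −ln(1 − rB₀/P)/ln(1+r) = −ln(0.48295)/ln(1.0175) ≈ 41.953, so the balance reaches zero during payment 42.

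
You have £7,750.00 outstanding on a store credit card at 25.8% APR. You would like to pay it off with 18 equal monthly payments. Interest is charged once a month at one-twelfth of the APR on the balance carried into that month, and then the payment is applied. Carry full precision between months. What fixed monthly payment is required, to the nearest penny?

£523.78

Monthly rate r = 25.8%/12 = 2.15% = 0.0215.
Level-payment amortization: P = B₀·r / (1 − (1+r)^(−n)) = 7750.00·0.0215 / (1 − 1.0215^(−18)).
Denominator 1 − (1+r)^(−18) = 0.318117849.
P = 166.625 / 0.318117849 ≈ 523.78.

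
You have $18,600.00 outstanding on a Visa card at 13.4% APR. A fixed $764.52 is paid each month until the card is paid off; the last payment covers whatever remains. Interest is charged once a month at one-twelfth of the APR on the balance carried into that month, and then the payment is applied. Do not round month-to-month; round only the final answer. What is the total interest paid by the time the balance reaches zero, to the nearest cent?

$3,225.67

Monthly rate r = 13.4%/12 = 1.11667% = 0.0111667.
Payoff takes n = ⌈−ln(1 − rB₀/P)/ln(1+r)⌉ = ⌈28.547⌉ = 29 payments; the last is $419.11.
Total paid = 28·$764.52 + $419.11 = $21,825.67.
Total interest = total paid − principal = $21,825.67 − $18,600.00 = $3,225.67.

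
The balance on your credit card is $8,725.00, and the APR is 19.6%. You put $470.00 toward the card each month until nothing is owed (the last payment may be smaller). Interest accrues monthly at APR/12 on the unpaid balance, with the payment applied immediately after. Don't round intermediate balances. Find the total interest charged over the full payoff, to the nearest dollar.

Monthly rate r = 19.6%/12 = 1.63333% = 0.0163333.
Payoff takes n = ⌈−ln(1 − rB₀/P)/ln(1+r)⌉ = ⌈22.299⌉ = 23 payments; the last is $141.20.
Total paid = 22·$470.00 + $141.20 = $10,481.20.
Total interest = total paid − principal = $10,481.20 − $8,725.00 = $1,756.20.

$1,756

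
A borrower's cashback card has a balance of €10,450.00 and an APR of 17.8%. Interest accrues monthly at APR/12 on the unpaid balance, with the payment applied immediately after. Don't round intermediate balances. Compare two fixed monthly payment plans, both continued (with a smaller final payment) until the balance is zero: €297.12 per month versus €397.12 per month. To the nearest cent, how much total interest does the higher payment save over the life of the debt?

€1,535.85

Monthly rate r = 17.8%/12 = 1.48333% = 0.0148333.
At €297.12/mo: n = ⌈−ln(1 − rB₀/P)/ln(1+r)⌉ = 51 payments (last €26.47); total interest = total paid − €10,450.00 = €4,432.47.
At €397.12/mo: 34 payments (last €241.66); total interest €2,896.62.
Interest saved = €4,432.47 − €2,896.62 = €1,535.85.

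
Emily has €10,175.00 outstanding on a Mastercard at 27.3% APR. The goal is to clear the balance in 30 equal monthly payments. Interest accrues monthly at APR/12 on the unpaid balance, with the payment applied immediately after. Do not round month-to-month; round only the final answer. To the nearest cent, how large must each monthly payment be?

Monthly rate r = 27.3%/12 = 2.275% = 0.02275.
Level-payment amortization: P = B₀·r / (1 − (1+r)^(−n)) = 10175.00·0.02275 / (1 − 1.02275^(−30)).
Denominator 1 − (1+r)^(−30) = 0.490768389.
P = 231.481 / 0.490768389 ≈ 471.67.

€471.67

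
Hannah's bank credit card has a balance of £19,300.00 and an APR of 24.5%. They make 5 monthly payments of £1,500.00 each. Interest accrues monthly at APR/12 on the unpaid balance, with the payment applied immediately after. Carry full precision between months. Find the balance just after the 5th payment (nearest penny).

£13,539.75

Monthly rate r = 24.5%/12 = 2.04167% = 0.0204167.
Each month: B ← B·(1+r) − £1,500.00.
Month 1: interest £394.04; balance after payment £18,194.04.
Month 2: interest £371.46; balance after payment £17,065.50.
Month 3: interest £348.42; balance after payment £15,913.92.
Month 4: interest £324.91; balance after payment £14,738.83.
Month 5: interest £300.92; balance after payment £13,539.75.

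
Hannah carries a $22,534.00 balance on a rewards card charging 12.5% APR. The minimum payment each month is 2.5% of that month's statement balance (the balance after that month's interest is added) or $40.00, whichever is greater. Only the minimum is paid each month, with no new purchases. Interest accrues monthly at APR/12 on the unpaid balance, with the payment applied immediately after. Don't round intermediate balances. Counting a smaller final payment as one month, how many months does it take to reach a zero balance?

229 months

Monthly rate r = 12.5%/12 = 1.04167% = 0.0104167.
While 2.5% of the post-interest balance exceeds $40.00, each month B ← (B·(1+r))·(1 − 0.025), i.e. B shrinks by the factor (1+r)·0.975 = 0.98516.
This holds for months 1–178. Entering month 179 the balance is $1,573.07; 2.5% of the post-interest balance is now below $40.00, so the flat $40.00 minimum applies from here.
From month 179 a fixed $40.00 at rate r clears $1,573.07 in 51 more payments. Total: 178 + 51 = 229 months.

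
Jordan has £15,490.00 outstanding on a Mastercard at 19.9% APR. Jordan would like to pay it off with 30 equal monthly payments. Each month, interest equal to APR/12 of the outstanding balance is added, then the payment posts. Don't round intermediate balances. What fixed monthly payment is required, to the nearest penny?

£659.56

Monthly rate r = 19.9%/12 = 1.65833% = 0.0165833.
Level-payment amortization: P = B₀·r / (1 − (1+r)^(−n)) = 15490.00·0.0165833 / (1 − 1.01658^(−30)).
Denominator 1 − (1+r)^(−30) = 0.389465174.
P = 256.876 / 0.389465174 ≈ 659.56.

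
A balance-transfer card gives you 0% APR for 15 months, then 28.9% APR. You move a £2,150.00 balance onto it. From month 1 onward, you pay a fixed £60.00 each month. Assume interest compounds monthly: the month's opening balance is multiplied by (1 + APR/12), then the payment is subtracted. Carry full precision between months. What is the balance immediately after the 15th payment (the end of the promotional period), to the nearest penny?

Promo months 1–15 at r₀ = 0%/12 = 0; months 16+ at r₁ = 28.9%/12 = 0.0240833.
After month 15 (no interest yet): B = £2,150.00 − 15·£60.00 = £1,250.00.

£1,250.00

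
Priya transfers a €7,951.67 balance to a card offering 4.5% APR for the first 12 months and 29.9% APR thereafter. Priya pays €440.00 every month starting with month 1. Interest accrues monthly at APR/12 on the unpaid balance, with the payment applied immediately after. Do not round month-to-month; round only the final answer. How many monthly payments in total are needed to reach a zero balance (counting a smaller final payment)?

Promo months 1–12 at r₀ = 4.5%/12 = 0.00375; months 13+ at r₁ = 29.9%/12 = 0.0249167.
After month 12: iterate B ← B·(1+r₀) − €440.00 for 12 months → €2,926.70.
Then at r₁ with €440.00/mo: n₂ = −ln(1 − r₁·B/P)/ln(1+r₁) ≈ 7.36 → 8 more payments.

20 months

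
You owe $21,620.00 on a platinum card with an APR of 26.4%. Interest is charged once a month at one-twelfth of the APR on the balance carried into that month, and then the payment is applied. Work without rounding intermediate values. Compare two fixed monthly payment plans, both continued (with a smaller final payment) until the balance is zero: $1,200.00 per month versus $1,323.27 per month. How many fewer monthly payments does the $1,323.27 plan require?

Monthly rate r = 26.4%/12 = 2.2% = 0.022.
At $1,200.00/mo: n = ⌈−ln(1 − rB₀/P)/ln(1+r)⌉ = 24 payments (last $237.75); total interest = total paid − $21,620.00 = $6,217.75.
At $1,323.27/mo: 21 payments (last $623.05); total interest $5,468.45.
Payments saved = 24 − 21 = 3.

3 fewer payments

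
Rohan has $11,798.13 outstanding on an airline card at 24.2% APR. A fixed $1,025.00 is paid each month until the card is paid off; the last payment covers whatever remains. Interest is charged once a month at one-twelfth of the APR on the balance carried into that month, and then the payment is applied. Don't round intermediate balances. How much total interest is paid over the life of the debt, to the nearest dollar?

$1,763

Monthly rate r = 24.2%/12 = 2.01667% = 0.0201667.
Payoff takes n = ⌈−ln(1 − rB₀/P)/ln(1+r)⌉ = ⌈13.229⌉ = 14 payments; the last is $236.48.
Total paid = 13·$1,025.00 + $236.48 = $13,561.48.
Total interest = total paid − principal = $13,561.48 − $11,798.13 = $1,763.35.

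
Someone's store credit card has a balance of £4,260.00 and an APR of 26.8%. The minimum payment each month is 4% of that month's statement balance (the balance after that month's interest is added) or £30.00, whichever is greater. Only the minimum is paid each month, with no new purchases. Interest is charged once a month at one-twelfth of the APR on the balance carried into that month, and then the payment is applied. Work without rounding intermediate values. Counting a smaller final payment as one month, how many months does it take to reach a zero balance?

130 months

Monthly rate r = 26.8%/12 = 2.23333% = 0.0223333.
While 4% of the post-interest balance exceeds £30.00, each month B ← (B·(1+r))·(1 − 0.04), i.e. B shrinks by the factor (1+r)·0.96 = 0.98144.
This holds for months 1–94. Entering month 95 the balance is £732.15; 4% of the post-interest balance is now below £30.00, so the flat £30.00 minimum applies from here.
From month 95 a fixed £30.00 at rate r clears £732.15 in 36 more payments. Total: 94 + 36 = 130 months.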